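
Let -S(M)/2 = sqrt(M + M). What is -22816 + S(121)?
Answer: -22816 - 22*sqrt(2) ≈ -22847.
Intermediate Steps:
S(M) = -2*sqrt(2)*sqrt(M) (S(M) = -2*sqrt(M + M) = -2*sqrt(2)*sqrt(M))
-22816 + S(121) = -22816 - 2*sqrt(2)*sqrt(121) = -22816 - 2*sqrt(2)*11 = -22816 - 22*sqrt(2)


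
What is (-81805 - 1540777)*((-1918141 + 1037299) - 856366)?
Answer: 2818762431056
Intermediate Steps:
(-81805 - 1540777)*((-1918141 + 1037299) - 856366) = -1622582*(-880842 - 856366) = -1622582*(-1737208) = 2818762431056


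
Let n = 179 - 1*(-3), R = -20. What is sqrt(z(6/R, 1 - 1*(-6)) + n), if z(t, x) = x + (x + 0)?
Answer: 14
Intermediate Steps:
z(t, x) = 2*x (z(t, x) = x + x = 2*x)
n = 182 (n = 179 + 3 = 182)
sqrt(z(6/R, 1 - 1*(-6)) + n) = sqrt(2*(1 - 1*(-6)) + 182) = sqrt(2*(1 + 6) + 182) = sqrt(2*7 + 182) = sqrt(14 + 182) = sqrt(196) = 14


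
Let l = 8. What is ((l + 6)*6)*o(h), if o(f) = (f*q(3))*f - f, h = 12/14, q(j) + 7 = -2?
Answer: -4392/7 ≈ -627.43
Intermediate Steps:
q(j) = -9 (q(j) = -7 - 2 = -9)
h = 6/7 (h = 12*(1/14) = 6/7 ≈ 0.85714)
o(f) = -f - 9*f² (o(f) = (f*(-9))*f - f = (-9*f)*f - f = -9*f² - f = -f - 9*f²)
((l + 6)*6)*o(h) = ((8 + 6)*6)*(6*(-1 - 9*6/7)/7) = (14*6)*(6*(-1 - 54/7)/7) = 84*((6/7)*(-61/7)) = 84*(-366/49) = -4392/7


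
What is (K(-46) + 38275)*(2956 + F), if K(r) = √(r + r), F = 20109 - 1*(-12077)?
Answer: 1345060050 + 70284*I*√23 ≈ 1.3451e+9 + 3.3707e+5*I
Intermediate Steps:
F = 32186 (F = 20109 + 12077 = 32186)
K(r) = √2*√r (K(r) = √(2*r) = √2*√r)
(K(-46) + 38275)*(2956 + F) = (√2*√(-46) + 38275)*(2956 + 32186) = (√2*(I*√46) + 38275)*35142 = (2*I*√23 + 38275)*35142 = (38275 + 2*I*√23)*35142 = 1345060050 + 70284*I*√23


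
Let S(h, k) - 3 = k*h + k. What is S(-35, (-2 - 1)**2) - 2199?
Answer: -2502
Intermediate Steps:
S(h, k) = 3 + k + h*k (S(h, k) = 3 + (k*h + k) = 3 + (h*k + k) = 3 + (k + h*k) = 3 + k + h*k)
S(-35, (-2 - 1)**2) - 2199 = (3 + (-2 - 1)**2 - 35*(-2 - 1)**2) - 2199 = (3 + (-3)**2 - 35*(-3)**2) - 2199 = (3 + 9 - 35*9) - 2199 = (3 + 9 - 315) - 2199 = -303 - 2199 = -2502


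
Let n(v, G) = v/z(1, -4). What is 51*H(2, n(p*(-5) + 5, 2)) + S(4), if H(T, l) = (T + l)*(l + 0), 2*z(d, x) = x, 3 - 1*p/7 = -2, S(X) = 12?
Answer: 377157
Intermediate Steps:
p = 35 (p = 21 - 7*(-2) = 21 + 14 = 35)
z(d, x) = x/2
n(v, G) = -v/2 (n(v, G) = v/(((½)*(-4))) = v/(-2) = v*(-½) = -v/2)
H(T, l) = l*(T + l) (H(T, l) = (T + l)*l = l*(T + l))
51*H(2, n(p*(-5) + 5, 2)) + S(4) = 51*((-(35*(-5) + 5)/2)*(2 - (35*(-5) + 5)/2)) + 12 = 51*((-(-175 + 5)/2)*(2 - (-175 + 5)/2)) + 12 = 51*((-½*(-170))*(2 - ½*(-170))) + 12 = 51*(85*(2 + 85)) + 12 = 51*(85*87) + 12 = 51*7395 + 12 = 377145 + 12 = 377157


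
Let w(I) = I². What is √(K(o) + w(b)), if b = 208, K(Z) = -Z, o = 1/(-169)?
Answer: √7311617/13 ≈ 208.00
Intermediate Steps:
o = -1/169 ≈ -0.0059172
√(K(o) + w(b)) = √(-1*(-1/169) + 208²) = √(1/169 + 43264) = √(7311617/169) = √7311617/13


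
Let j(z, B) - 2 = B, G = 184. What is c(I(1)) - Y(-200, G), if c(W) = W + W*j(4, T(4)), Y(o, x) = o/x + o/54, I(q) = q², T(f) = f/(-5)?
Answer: 21706/3105 ≈ 6.9907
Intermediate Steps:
T(f) = -f/5 (T(f) = f*(-⅕) = -f/5)
j(z, B) = 2 + B
Y(o, x) = o/54 + o/x (Y(o, x) = o/x + o*(1/54) = o/x + o/54 = o/54 + o/x)
c(W) = 11*W/5 (c(W) = W + W*(2 - ⅕*4) = W + W*(2 - ⅘) = W + W*(6/5) = W + 6*W/5 = 11*W/5)
c(I(1)) - Y(-200, G) = (11/5)*1² - ((1/54)*(-200) - 200/184) = (11/5)*1 - (-100/27 - 200*1/184) = 11/5 - (-100/27 - 25/23) = 11/5 - 1*(-2975/621) = 11/5 + 2975/621 = 21706/3105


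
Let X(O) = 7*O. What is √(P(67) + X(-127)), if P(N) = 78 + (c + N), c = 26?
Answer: I*√718 ≈ 26.796*I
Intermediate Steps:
P(N) = 104 + N (P(N) = 78 + (26 + N) = 104 + N)
√(P(67) + X(-127)) = √((104 + 67) + 7*(-127)) = √(171 - 889) = √(-718) = I*√718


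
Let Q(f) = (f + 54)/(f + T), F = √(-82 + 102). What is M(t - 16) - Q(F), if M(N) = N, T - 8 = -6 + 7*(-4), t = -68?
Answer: -3355/41 + 10*√5/41 ≈ -81.284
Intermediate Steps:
T = -26 (T = 8 + (-6 + 7*(-4)) = 8 + (-6 - 28) = 8 - 34 = -26)
F = 2*√5 (F = √20 = 2*√5 ≈ 4.4721)
Q(f) = (54 + f)/(-26 + f) (Q(f) = (f + 54)/(f - 26) = (54 + f)/(-26 + f))
M(t - 16) - Q(F) = (-68 - 16) - (54 + 2*√5)/(-26 + 2*√5) = -84 - (54 + 2*√5)/(-26 + 2*√5)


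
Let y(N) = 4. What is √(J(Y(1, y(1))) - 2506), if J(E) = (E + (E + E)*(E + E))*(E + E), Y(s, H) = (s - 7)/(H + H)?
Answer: I*√10033/2 ≈ 50.082*I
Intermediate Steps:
Y(s, H) = (-7 + s)/(2*H) (Y(s, H) = (-7 + s)/((2*H)) = (-7 + s)*(1/(2*H)) = (-7 + s)/(2*H))
J(E) = 2*E*(E + 4*E²) (J(E) = (E + (2*E)*(2*E))*(2*E) = (E + 4*E²)*(2*E) = 2*E*(E + 4*E²))
√(J(Y(1, y(1))) - 2506) = √(((½)*(-7 + 1)/4)²*(2 + 8*((½)*(-7 + 1)/4)) - 2506) = √(((½)*(¼)*(-6))²*(2 + 8*((½)*(¼)*(-6))) - 2506) = √((-¾)²*(2 + 8*(-¾)) - 2506) = √(9*(2 - 6)/16 - 2506) = √((9/16)*(-4) - 2506) = √(-9/4 - 2506) = √(-10033/4) = I*√10033/2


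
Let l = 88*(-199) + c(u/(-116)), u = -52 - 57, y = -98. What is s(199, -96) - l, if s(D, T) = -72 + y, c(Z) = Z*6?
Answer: 1005509/58 ≈ 17336.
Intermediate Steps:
u = -109
c(Z) = 6*Z
s(D, T) = -170 (s(D, T) = -72 - 98 = -170)
l = -1015369/58 (l = 88*(-199) + 6*(-109/(-116)) = -17512 + 6*(-109*(-1/116)) = -17512 + 6*(109/116) = -17512 + 327/58 = -1015369/58 ≈ -17506.)
s(199, -96) - l = -170 - 1*(-1015369/58) = -170 + 1015369/58 = 1005509/58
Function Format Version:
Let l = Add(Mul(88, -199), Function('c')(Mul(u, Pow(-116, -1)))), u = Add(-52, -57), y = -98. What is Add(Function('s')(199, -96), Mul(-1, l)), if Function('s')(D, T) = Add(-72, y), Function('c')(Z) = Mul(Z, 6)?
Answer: Rational(1005509, 58) ≈ 17336.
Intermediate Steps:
u = -109
Function('c')(Z) = Mul(6, Z)
Function('s')(D, T) = -170 (Function('s')(D, T) = Add(-72, -98) = -170)
l = Rational(-1015369, 58) (l = Add(Mul(88, -199), Mul(6, Mul(-109, Pow(-116, -1)))) = Add(-17512, Mul(6, Mul(-109, Rational(-1, 116)))) = Add(-17512, Mul(6, Rational(109, 116))) = Add(-17512, Rational(327, 58)) = Rational(-1015369, 58) ≈ -17506.)
Add(Function('s')(199, -96), Mul(-1, l)) = Add(-170, Mul(-1, Rational(-1015369, 58))) = Add(-170, Rational(1015369, 58)) = Rational(1005509, 58)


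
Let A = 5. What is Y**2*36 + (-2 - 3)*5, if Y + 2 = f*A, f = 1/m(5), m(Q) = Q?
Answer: 11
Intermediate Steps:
f = 1/5 ≈ 0.20000
Y = -1 (Y = -2 + (1/5)*5 = -2 + 1 = -1)
Y**2*36 + (-2 - 3)*5 = (-1)**2*36 + (-2 - 3)*5 = 1*36 - 5*5 = 36 - 25 = 11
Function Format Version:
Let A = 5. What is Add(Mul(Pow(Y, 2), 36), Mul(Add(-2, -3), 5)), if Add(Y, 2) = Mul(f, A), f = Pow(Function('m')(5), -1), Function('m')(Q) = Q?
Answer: 11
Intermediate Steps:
f = Rational(1, 5) (f = Pow(5, -1) = Rational(1, 5) ≈ 0.20000)
Y = -1 (Y = Add(-2, Mul(Rational(1, 5), 5)) = Add(-2, 1) = -1)
Add(Mul(Pow(Y, 2), 36), Mul(Add(-2, -3), 5)) = Add(Mul(Pow(-1, 2), 36), Mul(Add(-2, -3), 5)) = Add(Mul(1, 36), Mul(-5, 5)) = Add(36, -25) = 11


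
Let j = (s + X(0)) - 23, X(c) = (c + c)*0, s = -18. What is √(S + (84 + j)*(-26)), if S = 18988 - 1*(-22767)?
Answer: √40637 ≈ 201.59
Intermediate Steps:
X(c) = 0 (X(c) = (2*c)*0 = 0)
S = 41755 (S = 18988 + 22767 = 41755)
j = -41 (j = (-18 + 0) - 23 = -18 - 23 = -41)
√(S + (84 + j)*(-26)) = √(41755 + (84 - 41)*(-26)) = √(41755 + 43*(-26)) = √(41755 - 1118) = √40637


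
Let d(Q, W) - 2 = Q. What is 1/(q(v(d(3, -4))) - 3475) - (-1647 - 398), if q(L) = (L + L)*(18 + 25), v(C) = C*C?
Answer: 2709624/1325 ≈ 2045.0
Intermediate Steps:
d(Q, W) = 2 + Q
v(C) = C²
q(L) = 86*L (q(L) = (2*L)*43 = 86*L)
1/(q(v(d(3, -4))) - 3475) - (-1647 - 398) = 1/(86*(2 + 3)² - 3475) - (-1647 - 398) = 1/(86*5² - 3475) - 1*(-2045) = 1/(86*25 - 3475) + 2045 = 1/(2150 - 3475) + 2045 = 1/(-1325) + 2045 = -1/1325 + 2045 = 2709624/1325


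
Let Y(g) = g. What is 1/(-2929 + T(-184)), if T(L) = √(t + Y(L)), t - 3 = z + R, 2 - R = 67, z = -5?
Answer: -2929/8579292 - I*√251/8579292 ≈ -0.0003414 - 1.8467e-6*I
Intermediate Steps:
R = -65 (R = 2 - 1*67 = 2 - 67 = -65)
t = -67 (t = 3 + (-5 - 65) = 3 - 70 = -67)
T(L) = √(-67 + L)
1/(-2929 + T(-184)) = 1/(-2929 + √(-67 - 184)) = 1/(-2929 + √(-251)) = 1/(-2929 + I*√251)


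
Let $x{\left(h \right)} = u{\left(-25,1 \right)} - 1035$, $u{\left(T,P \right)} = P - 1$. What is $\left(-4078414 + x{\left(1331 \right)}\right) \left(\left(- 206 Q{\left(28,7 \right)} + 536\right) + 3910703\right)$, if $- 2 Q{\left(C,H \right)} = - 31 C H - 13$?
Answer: $-13397204236328$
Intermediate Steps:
$Q{\left(C,H \right)} = \frac{13}{2} + \frac{31 C H}{2}$ ($Q{\left(C,H \right)} = - \frac{- 31 C H - 13}{2} = - \frac{-13 - 31 C H}{2} = \frac{13}{2} + \frac{31 C H}{2}$)
$u{\left(T,P \right)} = -1 + P$
$x{\left(h \right)} = -1035$ ($x{\left(h \right)} = \left(-1 + 1\right) - 1035 = 0 - 1035 = -1035$)
$\left(-4078414 + x{\left(1331 \right)}\right) \left(\left(- 206 Q{\left(28,7 \right)} + 536\right) + 3910703\right) = \left(-4078414 - 1035\right) \left(\left(- 206 \left(\frac{13}{2} + \frac{31}{2} \cdot 28 \cdot 7\right) + 536\right) + 3910703\right) = - 4079449 \left(\left(- 206 \left(\frac{13}{2} + 3038\right) + 536\right) + 3910703\right) = - 4079449 \left(\left(\left(-206\right) \frac{6089}{2} + 536\right) + 3910703\right) = - 4079449 \left(\left(-627167 + 536\right) + 3910703\right) = - 4079449 \left(-626631 + 3910703\right) = \left(-4079449\right) 3284072 = -13397204236328$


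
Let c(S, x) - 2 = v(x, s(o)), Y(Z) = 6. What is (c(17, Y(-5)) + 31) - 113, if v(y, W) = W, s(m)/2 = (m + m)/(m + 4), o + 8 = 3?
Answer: -60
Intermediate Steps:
o = -5 (o = -8 + 3 = -5)
s(m) = 4*m/(4 + m) (s(m) = 2*((m + m)/(m + 4)) = 2*((2*m)/(4 + m)) = 2*(2*m/(4 + m)) = 4*m/(4 + m))
c(S, x) = 22 (c(S, x) = 2 + 4*(-5)/(4 - 5) = 2 + 4*(-5)/(-1) = 2 + 4*(-5)*(-1) = 2 + 20 = 22)
(c(17, Y(-5)) + 31) - 113 = (22 + 31) - 113 = 53 - 113 = -60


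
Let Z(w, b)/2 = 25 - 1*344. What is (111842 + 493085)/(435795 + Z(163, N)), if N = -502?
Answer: 604927/435157 ≈ 1.3901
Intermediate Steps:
Z(w, b) = -638 (Z(w, b) = 2*(25 - 1*344) = 2*(25 - 344) = 2*(-319) = -638)
(111842 + 493085)/(435795 + Z(163, N)) = (111842 + 493085)/(435795 - 638) = 604927/435157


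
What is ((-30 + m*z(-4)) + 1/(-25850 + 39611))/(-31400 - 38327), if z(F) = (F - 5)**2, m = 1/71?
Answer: 28196218/68125440537 ≈ 0.00041389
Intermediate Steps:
m = 1/71 ≈ 0.014085
z(F) = (-5 + F)**2
((-30 + m*z(-4)) + 1/(-25850 + 39611))/(-31400 - 38327) = ((-30 + (-5 - 4)**2/71) + 1/(-25850 + 39611))/(-31400 - 38327) = ((-30 + (1/71)*(-9)**2) + 1/13761)/(-69727) = ((-30 + (1/71)*81) + 1/13761)*(-1/69727) = ((-30 + 81/71) + 1/13761)*(-1/69727) = (-2049/71 + 1/13761)*(-1/69727) = -28196218/977031*(-1/69727) = 28196218/68125440537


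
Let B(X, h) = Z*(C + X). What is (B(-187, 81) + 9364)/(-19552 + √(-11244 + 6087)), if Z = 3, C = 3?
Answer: -172292224/382285861 - 26436*I*√573/382285861 ≈ -0.45069 - 0.0016553*I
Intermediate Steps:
B(X, h) = 9 + 3*X (B(X, h) = 3*(3 + X) = 9 + 3*X)
(B(-187, 81) + 9364)/(-19552 + √(-11244 + 6087)) = ((9 + 3*(-187)) + 9364)/(-19552 + √(-11244 + 6087)) = ((9 - 561) + 9364)/(-19552 + √(-5157)) = (-552 + 9364)/(-19552 + 3*I*√573) = 8812/(-19552 + 3*I*√573)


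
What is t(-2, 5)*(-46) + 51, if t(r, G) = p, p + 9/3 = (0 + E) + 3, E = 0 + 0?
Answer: 51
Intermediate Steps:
E = 0
p = 0 (p = -3 + ((0 + 0) + 3) = -3 + (0 + 3) = -3 + 3 = 0)
t(r, G) = 0
t(-2, 5)*(-46) + 51 = 0*(-46) + 51 = 0 + 51 = 51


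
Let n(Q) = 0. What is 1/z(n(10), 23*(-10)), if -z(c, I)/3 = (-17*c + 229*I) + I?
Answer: 1/158700 ≈ 6.3012e-6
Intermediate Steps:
z(c, I) = -690*I + 51*c (z(c, I) = -3*((-17*c + 229*I) + I) = -3*(-17*c + 230*I) = -690*I + 51*c)
1/z(n(10), 23*(-10)) = 1/(-15870*(-10) + 51*0) = 1/(-690*(-230) + 0) = 1/(158700 + 0) = 1/158700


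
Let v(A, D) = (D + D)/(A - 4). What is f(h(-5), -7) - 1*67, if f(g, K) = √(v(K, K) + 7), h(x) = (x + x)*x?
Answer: -67 + √1001/11 ≈ -64.124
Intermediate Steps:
v(A, D) = 2*D/(-4 + A) (v(A, D) = (2*D)/(-4 + A) = 2*D/(-4 + A))
h(x) = 2*x² (h(x) = (2*x)*x = 2*x²)
f(g, K) = √(7 + 2*K/(-4 + K)) (f(g, K) = √(2*K/(-4 + K) + 7) = √(7 + 2*K/(-4 + K)))
f(h(-5), -7) - 1*67 = √((-28 + 9*(-7))/(-4 - 7)) - 1*67 = √((-28 - 63)/(-11)) - 67 = √(-1/11*(-91)) - 67 = √(91/11) - 67 = √1001/11 - 67 = -67 + √1001/11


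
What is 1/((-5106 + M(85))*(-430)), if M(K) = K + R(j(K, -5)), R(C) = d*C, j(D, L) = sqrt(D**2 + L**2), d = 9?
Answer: 5021/10587972130 + 9*sqrt(290)/2117594426 ≈ 5.4659e-7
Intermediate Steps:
R(C) = 9*C
M(K) = K + 9*sqrt(25 + K**2) (M(K) = K + 9*sqrt(K**2 + (-5)**2) = K + 9*sqrt(K**2 + 25) = K + 9*sqrt(25 + K**2))
1/((-5106 + M(85))*(-430)) = 1/(-5106 + (85 + 9*sqrt(25 + 85**2))*(-430)) = -1/430/(-5106 + (85 + 9*sqrt(25 + 7225))) = -1/430/(-5106 + (85 + 9*sqrt(7250))) = -1/430/(-5106 + (85 + 9*(5*sqrt(290)))) = -1/430/(-5106 + (85 + 45*sqrt(290))) = -1/430/(-5021 + 45*sqrt(290)) = -1/(430*(-5021 + 45*sqrt(290)))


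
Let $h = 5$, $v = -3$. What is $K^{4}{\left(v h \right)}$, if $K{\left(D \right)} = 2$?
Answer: $16$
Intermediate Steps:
$K^{4}{\left(v h \right)} = 2^{4} = 16$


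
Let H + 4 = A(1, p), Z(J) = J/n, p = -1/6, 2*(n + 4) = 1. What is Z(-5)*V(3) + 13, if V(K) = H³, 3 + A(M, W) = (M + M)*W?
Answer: -104023/189 ≈ -550.39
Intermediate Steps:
n = -7/2 (n = -4 + (½)*1 = -4 + ½ = -7/2 ≈ -3.5000)
p = -⅙ (p = -1*⅙ = -⅙ ≈ -0.16667)
Z(J) = -2*J/7 (Z(J) = J/(-7/2) = J*(-2/7) = -2*J/7)
A(M, W) = -3 + 2*M*W (A(M, W) = -3 + (M + M)*W = -3 + (2*M)*W = -3 + 2*M*W)
H = -22/3 (H = -4 + (-3 + 2*1*(-⅙)) = -4 + (-3 - ⅓) = -4 - 10/3 = -22/3 ≈ -7.3333)
V(K) = -10648/27 (V(K) = (-22/3)³ = -10648/27)
Z(-5)*V(3) + 13 = -2/7*(-5)*(-10648/27) + 13 = (10/7)*(-10648/27) + 13 = -106480/189 + 13 = -104023/189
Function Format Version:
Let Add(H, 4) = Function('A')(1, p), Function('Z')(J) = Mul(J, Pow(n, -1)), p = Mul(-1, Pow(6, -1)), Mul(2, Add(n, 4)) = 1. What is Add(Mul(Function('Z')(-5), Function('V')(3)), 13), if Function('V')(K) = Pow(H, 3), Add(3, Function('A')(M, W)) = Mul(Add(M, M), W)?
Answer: Rational(-104023, 189) ≈ -550.39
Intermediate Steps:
n = Rational(-7, 2) (n = Add(-4, Mul(Rational(1, 2), 1)) = Add(-4, Rational(1, 2)) = Rational(-7, 2) ≈ -3.5000)
p = Rational(-1, 6) (p = Mul(-1, Rational(1, 6)) = Rational(-1, 6) ≈ -0.16667)
Function('Z')(J) = Mul(Rational(-2, 7), J) (Function('Z')(J) = Mul(J, Pow(Rational(-7, 2), -1)) = Mul(J, Rational(-2, 7)) = Mul(Rational(-2, 7), J))
Function('A')(M, W) = Add(-3, Mul(2, M, W)) (Function('A')(M, W) = Add(-3, Mul(Add(M, M), W)) = Add(-3, Mul(Mul(2, M), W)) = Add(-3, Mul(2, M, W)))
H = Rational(-22, 3) (H = Add(-4, Add(-3, Mul(2, 1, Rational(-1, 6)))) = Add(-4, Add(-3, Rational(-1, 3))) = Add(-4, Rational(-10, 3)) = Rational(-22, 3) ≈ -7.3333)
Function('V')(K) = Rational(-10648, 27) (Function('V')(K) = Pow(Rational(-22, 3), 3) = Rational(-10648, 27))
Add(Mul(Function('Z')(-5), Function('V')(3)), 13) = Add(Mul(Mul(Rational(-2, 7), -5), Rational(-10648, 27)), 13) = Add(Mul(Rational(10, 7), Rational(-10648, 27)), 13) = Add(Rational(-106480, 189), 13) = Rational(-104023, 189)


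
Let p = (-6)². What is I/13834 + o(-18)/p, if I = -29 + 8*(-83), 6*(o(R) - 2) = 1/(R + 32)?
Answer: 121157/20917008 ≈ 0.0057923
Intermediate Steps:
o(R) = 2 + 1/(6*(32 + R)) (o(R) = 2 + 1/(6*(R + 32)) = 2 + 1/(6*(32 + R)))
p = 36
I = -693 (I = -29 - 664 = -693)
I/13834 + o(-18)/p = -693/13834 + ((385 + 12*(-18))/(6*(32 - 18)))/36 = -693*1/13834 + ((⅙)*(385 - 216)/14)*(1/36) = -693/13834 + ((⅙)*(1/14)*169)*(1/36) = -693/13834 + (169/84)*(1/36) = -693/13834 + 169/3024 = 121157/20917008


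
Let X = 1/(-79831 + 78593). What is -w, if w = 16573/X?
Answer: 20517374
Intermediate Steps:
X = -1/1238 (X = 1/(-1238) = -1/1238 ≈ -0.00080775)
w = -20517374 (w = 16573/(-1/1238) = 16573*(-1238) = -20517374)
-w = -1*(-20517374) = 20517374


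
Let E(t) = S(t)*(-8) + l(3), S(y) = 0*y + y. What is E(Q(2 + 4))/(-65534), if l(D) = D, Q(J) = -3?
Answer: -27/65534 ≈ -0.00041200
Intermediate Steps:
S(y) = y (S(y) = 0 + y = y)
E(t) = 3 - 8*t (E(t) = t*(-8) + 3 = -8*t + 3 = 3 - 8*t)
E(Q(2 + 4))/(-65534) = (3 - 8*(-3))/(-65534) = (3 + 24)*(-1/65534) = 27*(-1/65534) = -27/65534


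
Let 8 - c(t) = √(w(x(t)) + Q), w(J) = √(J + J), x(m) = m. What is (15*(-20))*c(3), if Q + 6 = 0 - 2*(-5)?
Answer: -2400 + 300*√(4 + √6) ≈ -1638.1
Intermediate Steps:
w(J) = √2*√J (w(J) = √(2*J) = √2*√J)
Q = 4 (Q = -6 + (0 - 2*(-5)) = -6 + (0 + 10) = -6 + 10 = 4)
c(t) = 8 - √(4 + √2*√t) (c(t) = 8 - √(√2*√t + 4) = 8 - √(4 + √2*√t))
(15*(-20))*c(3) = (15*(-20))*(8 - √(4 + √2*√3)) = -300*(8 - √(4 + √6)) = -2400 + 300*√(4 + √6)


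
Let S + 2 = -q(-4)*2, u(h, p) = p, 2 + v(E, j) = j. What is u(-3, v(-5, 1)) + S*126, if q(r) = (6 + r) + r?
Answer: 251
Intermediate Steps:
q(r) = 6 + 2*r
v(E, j) = -2 + j
S = 2 (S = -2 - (6 + 2*(-4))*2 = -2 - (6 - 8)*2 = -2 - 1*(-2)*2 = -2 + 2*2 = -2 + 4 = 2)
u(-3, v(-5, 1)) + S*126 = (-2 + 1) + 2*126 = -1 + 252 = 251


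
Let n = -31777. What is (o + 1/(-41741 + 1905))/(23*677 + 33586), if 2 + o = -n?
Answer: 1265788899/1958218252 ≈ 0.64640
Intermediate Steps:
o = 31775 (o = -2 - 1*(-31777) = -2 + 31777 = 31775)
(o + 1/(-41741 + 1905))/(23*677 + 33586) = (31775 + 1/(-41741 + 1905))/(23*677 + 33586) = (31775 + 1/(-39836))/(15571 + 33586) = (31775 - 1/39836)/49157 = (1265788899/39836)*(1/49157) = 1265788899/1958218252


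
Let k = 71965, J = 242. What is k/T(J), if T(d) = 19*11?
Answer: 71965/209 ≈ 344.33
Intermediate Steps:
T(d) = 209
k/T(J) = 71965/209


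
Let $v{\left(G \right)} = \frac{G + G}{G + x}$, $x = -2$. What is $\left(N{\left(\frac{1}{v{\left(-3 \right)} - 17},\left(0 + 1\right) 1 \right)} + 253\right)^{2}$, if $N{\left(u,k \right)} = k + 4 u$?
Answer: $\frac{401842116}{6241} \approx 64387.0$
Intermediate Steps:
$v{\left(G \right)} = \frac{2 G}{-2 + G}$ ($v{\left(G \right)} = \frac{G + G}{G - 2} = \frac{2 G}{-2 + G}$)
$\left(N{\left(\frac{1}{v{\left(-3 \right)} - 17},\left(0 + 1\right) 1 \right)} + 253\right)^{2} = \left(\left(\left(0 + 1\right) 1 + \frac{4}{2 \left(-3\right) \frac{1}{-2 - 3} - 17}\right) + 253\right)^{2} = \left(\left(1 \cdot 1 + \frac{4}{2 \left(-3\right) \frac{1}{-5} - 17}\right) + 253\right)^{2} = \left(\left(1 + \frac{4}{2 \left(-3\right) \left(- \frac{1}{5}\right) - 17}\right) + 253\right)^{2} = \left(\left(1 + \frac{4}{\frac{6}{5} - 17}\right) + 253\right)^{2} = \left(\left(1 + \frac{4}{- \frac{79}{5}}\right) + 253\right)^{2} = \left(\left(1 + 4 \left(- \frac{5}{79}\right)\right) + 253\right)^{2} = \left(\left(1 - \frac{20}{79}\right) + 253\right)^{2} = \left(\frac{59}{79} + 253\right)^{2} = \left(\frac{20046}{79}\right)^{2} = \frac{401842116}{6241}$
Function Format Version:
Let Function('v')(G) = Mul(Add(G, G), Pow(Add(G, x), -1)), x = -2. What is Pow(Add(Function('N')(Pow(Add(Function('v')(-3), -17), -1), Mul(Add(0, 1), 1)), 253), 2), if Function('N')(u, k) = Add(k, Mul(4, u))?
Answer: Rational(401842116, 6241) ≈ 64387.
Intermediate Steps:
Function('v')(G) = Mul(2, G, Pow(Add(-2, G), -1)) (Function('v')(G) = Mul(Add(G, G), Pow(Add(G, -2), -1)) = Mul(Mul(2, G), Pow(Add(-2, G), -1)) = Mul(2, G, Pow(Add(-2, G), -1)))
Pow(Add(Function('N')(Pow(Add(Function('v')(-3), -17), -1), Mul(Add(0, 1), 1)), 253), 2) = Pow(Add(Add(Mul(Add(0, 1), 1), Mul(4, Pow(Add(Mul(2, -3, Pow(Add(-2, -3), -1)), -17), -1))), 253), 2) = Pow(Add(Add(Mul(1, 1), Mul(4, Pow(Add(Mul(2, -3, Pow(-5, -1)), -17), -1))), 253), 2) = Pow(Add(Add(1, Mul(4, Pow(Add(Mul(2, -3, Rational(-1, 5)), -17), -1))), 253), 2) = Pow(Add(Add(1, Mul(4, Pow(Add(Rational(6, 5), -17), -1))), 253), 2) = Pow(Add(Add(1, Mul(4, Pow(Rational(-79, 5), -1))), 253), 2) = Pow(Add(Add(1, Mul(4, Rational(-5, 79))), 253), 2) = Pow(Add(Add(1, Rational(-20, 79)), 253), 2) = Pow(Add(Rational(59, 79), 253), 2) = Pow(Rational(20046, 79), 2) = Rational(401842116, 6241)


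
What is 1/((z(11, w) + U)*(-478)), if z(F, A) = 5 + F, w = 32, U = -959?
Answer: 1/450754 ≈ 2.2185e-6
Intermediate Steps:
1/((z(11, w) + U)*(-478)) = 1/(((5 + 11) - 959)*(-478)) = -1/478/(16 - 959) = -1/478/(-943) = -1/943*(-1/478) = 1/450754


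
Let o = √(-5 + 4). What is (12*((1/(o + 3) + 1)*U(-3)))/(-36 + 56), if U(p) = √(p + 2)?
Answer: 3/50 + 39*I/50 ≈ 0.06 + 0.78*I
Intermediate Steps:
U(p) = √(2 + p)
o = I (o = √(-1) = I ≈ 1.0*I)
(12*((1/(o + 3) + 1)*U(-3)))/(-36 + 56) = (12*((1/(I + 3) + 1)*√(2 - 3)))/(-36 + 56) = (12*((1/(3 + I) + 1)*√(-1)))/20 = (12*(((3 - I)/10 + 1)*I))*(1/20) = (12*((1 + (3 - I)/10)*I))*(1/20) = (12*(I*(1 + (3 - I)/10)))*(1/20) = (12*I*(1 + (3 - I)/10))*(1/20) = 3*I*(1 + (3 - I)/10)/5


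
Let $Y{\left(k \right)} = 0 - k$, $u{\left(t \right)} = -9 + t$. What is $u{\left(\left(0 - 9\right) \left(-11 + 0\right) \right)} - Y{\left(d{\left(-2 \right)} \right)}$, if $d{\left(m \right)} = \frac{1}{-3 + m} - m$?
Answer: $\frac{459}{5} \approx 91.8$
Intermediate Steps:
$Y{\left(k \right)} = - k$
$u{\left(\left(0 - 9\right) \left(-11 + 0\right) \right)} - Y{\left(d{\left(-2 \right)} \right)} = \left(-9 + \left(0 - 9\right) \left(-11 + 0\right)\right) - - \frac{1 - \left(-2\right)^{2} + 3 \left(-2\right)}{-3 - 2} = \left(-9 - -99\right) - - \frac{1 - 4 - 6}{-5} = \left(-9 + 99\right) - - \frac{\left(-1\right) \left(1 - 4 - 6\right)}{5} = 90 - - \frac{\left(-1\right) \left(-9\right)}{5} = 90 - \left(-1\right) \frac{9}{5} = 90 - - \frac{9}{5} = 90 + \frac{9}{5} = \frac{459}{5}$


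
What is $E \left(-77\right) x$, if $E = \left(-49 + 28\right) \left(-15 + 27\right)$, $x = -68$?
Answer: $-1319472$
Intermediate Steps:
$E = -252$ ($E = \left(-21\right) 12 = -252$)
$E \left(-77\right) x = \left(-252\right) \left(-77\right) \left(-68\right) = 19404 \left(-68\right) = -1319472$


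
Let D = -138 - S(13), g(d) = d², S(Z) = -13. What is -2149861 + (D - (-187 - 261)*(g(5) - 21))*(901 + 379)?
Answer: -16101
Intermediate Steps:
D = -125 (D = -138 - 1*(-13) = -138 + 13 = -125)
-2149861 + (D - (-187 - 261)*(g(5) - 21))*(901 + 379) = -2149861 + (-125 - (-187 - 261)*(5² - 21))*(901 + 379) = -2149861 + (-125 - (-448)*(25 - 21))*1280 = -2149861 + (-125 - (-448)*4)*1280 = -2149861 + (-125 - 1*(-1792))*1280 = -2149861 + (-125 + 1792)*1280 = -2149861 + 1667*1280 = -2149861 + 2133760 = -16101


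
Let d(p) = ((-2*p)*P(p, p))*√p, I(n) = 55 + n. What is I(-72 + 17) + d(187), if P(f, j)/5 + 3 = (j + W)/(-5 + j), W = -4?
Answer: 339405*√187/91 ≈ 51003.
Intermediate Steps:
P(f, j) = -15 + 5*(-4 + j)/(-5 + j) (P(f, j) = -15 + 5*((j - 4)/(-5 + j)) = -15 + 5*((-4 + j)/(-5 + j)) = -15 + 5*(-4 + j)/(-5 + j))
d(p) = -10*p^(3/2)*(11 - 2*p)/(-5 + p) (d(p) = ((-2*p)*(5*(11 - 2*p)/(-5 + p)))*√p = (-10*p*(11 - 2*p)/(-5 + p))*√p = -10*p^(3/2)*(11 - 2*p)/(-5 + p))
I(-72 + 17) + d(187) = (55 + (-72 + 17)) + 187^(3/2)*(-110 + 20*187)/(-5 + 187) = (55 - 55) + (187*√187)*(-110 + 3740)/182 = 0 + (187*√187)*(1/182)*3630 = 0 + 339405*√187/91 = 339405*√187/91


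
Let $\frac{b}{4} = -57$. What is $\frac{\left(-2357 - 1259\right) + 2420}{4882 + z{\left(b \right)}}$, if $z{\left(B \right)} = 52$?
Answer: $- \frac{598}{2467} \approx -0.2424$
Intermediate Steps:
$b = -228$ ($b = 4 \left(-57\right) = -228$)
$\frac{\left(-2357 - 1259\right) + 2420}{4882 + z{\left(b \right)}} = \frac{\left(-2357 - 1259\right) + 2420}{4882 + 52} = \frac{-3616 + 2420}{4934} = \left(-1196\right) \frac{1}{4934} = - \frac{598}{2467}$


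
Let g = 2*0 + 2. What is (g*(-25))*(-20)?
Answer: 1000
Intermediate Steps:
g = 2 (g = 0 + 2 = 2)
(g*(-25))*(-20) = (2*(-25))*(-20) = -50*(-20) = 1000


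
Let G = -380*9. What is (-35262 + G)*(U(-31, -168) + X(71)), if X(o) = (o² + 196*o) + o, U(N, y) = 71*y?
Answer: -274642200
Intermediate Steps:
G = -3420
X(o) = o² + 197*o
(-35262 + G)*(U(-31, -168) + X(71)) = (-35262 - 3420)*(71*(-168) + 71*(197 + 71)) = -38682*(-11928 + 71*268) = -38682*(-11928 + 19028) = -38682*7100 = -274642200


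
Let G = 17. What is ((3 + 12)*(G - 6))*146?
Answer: 24090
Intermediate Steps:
((3 + 12)*(G - 6))*146 = ((3 + 12)*(17 - 6))*146 = (15*11)*146 = 165*146 = 24090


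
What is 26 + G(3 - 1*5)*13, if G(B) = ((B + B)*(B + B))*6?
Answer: 1274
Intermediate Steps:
G(B) = 24*B**2 (G(B) = ((2*B)*(2*B))*6 = (4*B**2)*6 = 24*B**2)
26 + G(3 - 1*5)*13 = 26 + (24*(3 - 1*5)**2)*13 = 26 + (24*(3 - 5)**2)*13 = 26 + (24*(-2)**2)*13 = 26 + (24*4)*13 = 26 + 96*13 = 26 + 1248 = 1274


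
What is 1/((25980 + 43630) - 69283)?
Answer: 1/327 ≈ 0.0030581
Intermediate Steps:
1/((25980 + 43630) - 69283) = 1/(69610 - 69283) = 1/327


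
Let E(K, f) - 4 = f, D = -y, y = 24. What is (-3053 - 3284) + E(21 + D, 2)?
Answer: -6331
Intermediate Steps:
D = -24 (D = -1*24 = -24)
E(K, f) = 4 + f
(-3053 - 3284) + E(21 + D, 2) = (-3053 - 3284) + (4 + 2) = -6337 + 6 = -6331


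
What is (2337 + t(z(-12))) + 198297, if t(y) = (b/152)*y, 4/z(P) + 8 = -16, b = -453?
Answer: 60992887/304 ≈ 2.0063e+5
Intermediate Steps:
z(P) = -1/6 (z(P) = 4/(-8 - 16) = 4/(-24) = 4*(-1/24) = -1/6)
t(y) = -453*y/152 (t(y) = (-453/152)*y = (-453*1/152)*y = -453*y/152)
(2337 + t(z(-12))) + 198297 = (2337 - 453/152*(-1/6)) + 198297 = (2337 + 151/304) + 198297 = 710599/304 + 198297 = 60992887/304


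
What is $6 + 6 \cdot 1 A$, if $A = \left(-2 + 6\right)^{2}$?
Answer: $102$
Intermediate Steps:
$A = 16$ ($A = 4^{2} = 16$)
$6 + 6 \cdot 1 A = 6 + 6 \cdot 1 \cdot 16 = 6 + 6 \cdot 16 = 6 + 96 = 102$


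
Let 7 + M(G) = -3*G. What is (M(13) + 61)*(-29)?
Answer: -435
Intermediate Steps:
M(G) = -7 - 3*G
(M(13) + 61)*(-29) = ((-7 - 3*13) + 61)*(-29) = ((-7 - 39) + 61)*(-29) = (-46 + 61)*(-29) = 15*(-29) = -435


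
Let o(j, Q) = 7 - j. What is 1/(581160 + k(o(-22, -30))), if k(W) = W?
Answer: 1/581189 ≈ 1.7206e-6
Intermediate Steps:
1/(581160 + k(o(-22, -30))) = 1/(581160 + (7 - 1*(-22))) = 1/(581160 + (7 + 22)) = 1/(581160 + 29) = 1/581189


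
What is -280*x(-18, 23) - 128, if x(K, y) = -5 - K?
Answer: -3768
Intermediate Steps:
-280*x(-18, 23) - 128 = -280*(-5 - 1*(-18)) - 128 = -280*(-5 + 18) - 128 = -280*13 - 128 = -3640 - 128 = -3768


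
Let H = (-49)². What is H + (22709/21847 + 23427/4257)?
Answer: 24878657129/10333631 ≈ 2407.5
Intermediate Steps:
H = 2401
H + (22709/21847 + 23427/4257) = 2401 + (22709/21847 + 23427/4257) = 2401 + (22709*(1/21847) + 23427*(1/4257)) = 2401 + (22709/21847 + 2603/473) = 2401 + 67609098/10333631 = 24878657129/10333631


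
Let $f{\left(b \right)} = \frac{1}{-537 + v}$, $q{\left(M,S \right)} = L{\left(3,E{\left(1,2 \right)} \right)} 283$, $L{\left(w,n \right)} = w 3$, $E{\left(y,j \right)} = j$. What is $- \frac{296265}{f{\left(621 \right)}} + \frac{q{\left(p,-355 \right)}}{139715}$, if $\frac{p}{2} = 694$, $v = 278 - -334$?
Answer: $- \frac{3104449833078}{139715} \approx -2.222 \cdot 10^{7}$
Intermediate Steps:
$L{\left(w,n \right)} = 3 w$
$v = 612$ ($v = 278 + 334 = 612$)
$p = 1388$ ($p = 2 \cdot 694 = 1388$)
$q{\left(M,S \right)} = 2547$ ($q{\left(M,S \right)} = 3 \cdot 3 \cdot 283 = 9 \cdot 283 = 2547$)
$f{\left(b \right)} = \frac{1}{75}$ ($f{\left(b \right)} = \frac{1}{-537 + 612} = \frac{1}{75}$)
$- \frac{296265}{f{\left(621 \right)}} + \frac{q{\left(p,-355 \right)}}{139715} = - 296265 \frac{1}{\frac{1}{75}} + \frac{2547}{139715} = \left(-296265\right) 75 + 2547 \cdot \frac{1}{139715} = -22219875 + \frac{2547}{139715} = - \frac{3104449833078}{139715}$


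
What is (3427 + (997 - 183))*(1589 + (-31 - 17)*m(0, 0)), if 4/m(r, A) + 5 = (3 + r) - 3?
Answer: 34509017/5 ≈ 6.9018e+6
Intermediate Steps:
m(r, A) = 4/(-5 + r) (m(r, A) = 4/(-5 + ((3 + r) - 3)) = 4/(-5 + r))
(3427 + (997 - 183))*(1589 + (-31 - 17)*m(0, 0)) = (3427 + (997 - 183))*(1589 + (-31 - 17)*(4/(-5 + 0))) = (3427 + 814)*(1589 - 192/(-5)) = 4241*(1589 - 192*(-1)/5) = 4241*(1589 - 48*(-⅘)) = 4241*(1589 + 192/5) = 4241*(8137/5) = 34509017/5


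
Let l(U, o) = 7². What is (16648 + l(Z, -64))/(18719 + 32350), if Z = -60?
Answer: 16697/51069 ≈ 0.32695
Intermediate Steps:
l(U, o) = 49
(16648 + l(Z, -64))/(18719 + 32350) = (16648 + 49)/(18719 + 32350) = 16697/51069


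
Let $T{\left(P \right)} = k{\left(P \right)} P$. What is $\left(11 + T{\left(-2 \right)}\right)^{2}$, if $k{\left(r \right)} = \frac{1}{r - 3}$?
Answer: $\frac{3249}{25} \approx 129.96$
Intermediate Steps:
$k{\left(r \right)} = \frac{1}{-3 + r}$
$T{\left(P \right)} = \frac{P}{-3 + P}$
$\left(11 + T{\left(-2 \right)}\right)^{2} = \left(11 - \frac{2}{-3 - 2}\right)^{2} = \left(11 - \frac{2}{-5}\right)^{2} = \left(11 - - \frac{2}{5}\right)^{2} = \left(11 + \frac{2}{5}\right)^{2} = \left(\frac{57}{5}\right)^{2} = \frac{3249}{25}$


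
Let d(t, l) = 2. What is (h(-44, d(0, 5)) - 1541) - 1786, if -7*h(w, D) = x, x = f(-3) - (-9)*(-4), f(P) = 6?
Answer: -23259/7 ≈ -3322.7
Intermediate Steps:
x = -30 (x = 6 - (-9)*(-4) = 6 - 1*36 = 6 - 36 = -30)
h(w, D) = 30/7 (h(w, D) = -⅐*(-30) = 30/7)
(h(-44, d(0, 5)) - 1541) - 1786 = (30/7 - 1541) - 1786 = -10757/7 - 1786 = -23259/7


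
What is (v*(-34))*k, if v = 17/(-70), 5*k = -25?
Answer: -289/7 ≈ -41.286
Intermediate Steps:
k = -5 (k = (⅕)*(-25) = -5)
v = -17/70 (v = 17*(-1/70) = -17/70 ≈ -0.24286)
(v*(-34))*k = -17/70*(-34)*(-5) = (289/35)*(-5) = -289/7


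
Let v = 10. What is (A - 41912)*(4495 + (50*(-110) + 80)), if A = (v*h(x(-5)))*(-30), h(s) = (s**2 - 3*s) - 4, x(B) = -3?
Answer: 42653600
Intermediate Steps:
h(s) = -4 + s**2 - 3*s
A = -4200 (A = (10*(-4 + (-3)**2 - 3*(-3)))*(-30) = (10*(-4 + 9 + 9))*(-30) = (10*14)*(-30) = 140*(-30) = -4200)
(A - 41912)*(4495 + (50*(-110) + 80)) = (-4200 - 41912)*(4495 + (50*(-110) + 80)) = -46112*(4495 + (-5500 + 80)) = -46112*(4495 - 5420) = -46112*(-925) = 42653600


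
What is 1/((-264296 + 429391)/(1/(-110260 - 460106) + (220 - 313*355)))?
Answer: -9035819653/13452082110 ≈ -0.67170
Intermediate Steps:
1/((-264296 + 429391)/(1/(-110260 - 460106) + (220 - 313*355))) = 1/(165095/(1/(-570366) + (220 - 111115))) = 1/(165095/(-1/570366 - 110895)) = 1/(165095/(-63250737571/570366)) = 1/(165095*(-570366/63250737571)) = 1/(-13452082110/9035819653) = -9035819653/13452082110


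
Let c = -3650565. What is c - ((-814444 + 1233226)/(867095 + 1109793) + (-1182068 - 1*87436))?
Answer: -2353545668475/988444 ≈ -2.3811e+6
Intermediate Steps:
c - ((-814444 + 1233226)/(867095 + 1109793) + (-1182068 - 1*87436)) = -3650565 - ((-814444 + 1233226)/(867095 + 1109793) + (-1182068 - 1*87436)) = -3650565 - (418782/1976888 + (-1182068 - 87436)) = -3650565 - (418782*(1/1976888) - 1269504) = -3650565 - (209391/988444 - 1269504) = -3650565 - 1*(-1254833402385/988444) = -3650565 + 1254833402385/988444 = -2353545668475/988444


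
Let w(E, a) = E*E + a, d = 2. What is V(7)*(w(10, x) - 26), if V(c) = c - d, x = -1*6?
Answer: 340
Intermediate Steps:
x = -6
w(E, a) = a + E² (w(E, a) = E² + a = a + E²)
V(c) = -2 + c (V(c) = c - 1*2 = c - 2 = -2 + c)
V(7)*(w(10, x) - 26) = (-2 + 7)*((-6 + 10²) - 26) = 5*((-6 + 100) - 26) = 5*(94 - 26) = 5*68 = 340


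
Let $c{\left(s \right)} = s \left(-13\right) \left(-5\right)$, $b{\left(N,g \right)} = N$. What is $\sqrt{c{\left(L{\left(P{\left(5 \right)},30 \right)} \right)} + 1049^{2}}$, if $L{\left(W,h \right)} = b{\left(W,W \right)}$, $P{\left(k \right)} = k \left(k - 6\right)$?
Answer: $2 \sqrt{275019} \approx 1048.8$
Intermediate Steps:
$P{\left(k \right)} = k \left(-6 + k\right)$
$L{\left(W,h \right)} = W$
$c{\left(s \right)} = 65 s$ ($c{\left(s \right)} = - 13 s \left(-5\right) = 65 s$)
$\sqrt{c{\left(L{\left(P{\left(5 \right)},30 \right)} \right)} + 1049^{2}} = \sqrt{65 \cdot 5 \left(-6 + 5\right) + 1049^{2}} = \sqrt{65 \cdot 5 \left(-1\right) + 1100401} = \sqrt{65 \left(-5\right) + 1100401} = \sqrt{-325 + 1100401} = \sqrt{1100076} = 2 \sqrt{275019}$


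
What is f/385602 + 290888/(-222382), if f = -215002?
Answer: -39994892335/21437735991 ≈ -1.8656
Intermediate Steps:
f/385602 + 290888/(-222382) = -215002/385602 + 290888/(-222382) = -215002*1/385602 + 290888*(-1/222382) = -107501/192801 - 145444/111191 = -39994892335/21437735991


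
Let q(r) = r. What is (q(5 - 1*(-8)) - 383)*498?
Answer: -184260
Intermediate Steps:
(q(5 - 1*(-8)) - 383)*498 = ((5 - 1*(-8)) - 383)*498 = ((5 + 8) - 383)*498 = (13 - 383)*498 = -370*498 = -184260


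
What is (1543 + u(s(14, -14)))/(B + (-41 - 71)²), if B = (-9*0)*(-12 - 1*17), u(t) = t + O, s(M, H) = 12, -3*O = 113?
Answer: 569/4704 ≈ 0.12096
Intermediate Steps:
O = -113/3 (O = -⅓*113 = -113/3 ≈ -37.667)
u(t) = -113/3 + t (u(t) = t - 113/3 = -113/3 + t)
B = 0 (B = 0*(-12 - 17) = 0*(-29) = 0)
(1543 + u(s(14, -14)))/(B + (-41 - 71)²) = (1543 + (-113/3 + 12))/(0 + (-41 - 71)²) = (1543 - 77/3)/(0 + (-112)²) = 4552/(3*(0 + 12544)) = (4552/3)/12544 = (4552/3)*(1/12544) = 569/4704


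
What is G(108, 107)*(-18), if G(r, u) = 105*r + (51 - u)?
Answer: -203112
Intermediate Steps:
G(r, u) = 51 - u + 105*r
G(108, 107)*(-18) = (51 - 1*107 + 105*108)*(-18) = (51 - 107 + 11340)*(-18) = 11284*(-18) = -203112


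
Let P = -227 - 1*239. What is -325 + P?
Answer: -791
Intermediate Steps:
P = -466 (P = -227 - 239 = -466)
-325 + P = -325 - 466 = -791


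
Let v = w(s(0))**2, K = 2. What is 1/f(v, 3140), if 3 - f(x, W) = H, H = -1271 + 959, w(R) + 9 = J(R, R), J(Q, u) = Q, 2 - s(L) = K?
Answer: 1/315 ≈ 0.0031746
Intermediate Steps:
s(L) = 0 (s(L) = 2 - 1*2 = 2 - 2 = 0)
w(R) = -9 + R
v = 81 (v = (-9 + 0)**2 = (-9)**2 = 81)
H = -312
f(x, W) = 315 (f(x, W) = 3 - 1*(-312) = 3 + 312 = 315)
1/f(v, 3140) = 1/315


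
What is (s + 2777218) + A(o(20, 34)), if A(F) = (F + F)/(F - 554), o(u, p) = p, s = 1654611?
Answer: 576137753/130 ≈ 4.4318e+6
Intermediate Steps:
A(F) = 2*F/(-554 + F) (A(F) = (2*F)/(-554 + F) = 2*F/(-554 + F))
(s + 2777218) + A(o(20, 34)) = (1654611 + 2777218) + 2*34/(-554 + 34) = 4431829 + 2*34/(-520) = 4431829 + 2*34*(-1/520) = 4431829 - 17/130 = 576137753/130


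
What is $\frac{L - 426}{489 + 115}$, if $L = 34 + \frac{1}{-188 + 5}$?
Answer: $- \frac{71737}{110532} \approx -0.64902$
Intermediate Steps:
$L = \frac{6221}{183}$ ($L = 34 + \frac{1}{-183} = 34 - \frac{1}{183} = \frac{6221}{183} \approx 33.995$)
$\frac{L - 426}{489 + 115} = \frac{\frac{6221}{183} - 426}{489 + 115} = - \frac{71737}{183 \cdot 604} = \left(- \frac{71737}{183}\right) \frac{1}{604} = - \frac{71737}{110532}$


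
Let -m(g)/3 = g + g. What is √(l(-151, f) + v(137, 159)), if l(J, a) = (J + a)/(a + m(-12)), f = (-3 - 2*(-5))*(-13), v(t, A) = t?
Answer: √54055/19 ≈ 12.237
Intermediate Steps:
m(g) = -6*g (m(g) = -3*(g + g) = -6*g)
f = -91 (f = (-3 + 10)*(-13) = 7*(-13) = -91)
l(J, a) = (J + a)/(72 + a) (l(J, a) = (J + a)/(a - 6*(-12)) = (J + a)/(a + 72) = (J + a)/(72 + a))
√(l(-151, f) + v(137, 159)) = √((-151 - 91)/(72 - 91) + 137) = √(-242/(-19) + 137) = √(-1/19*(-242) + 137) = √(242/19 + 137) = √(2845/19) = √54055/19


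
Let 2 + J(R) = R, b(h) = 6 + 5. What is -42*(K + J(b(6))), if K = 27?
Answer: -1512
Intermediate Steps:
b(h) = 11
J(R) = -2 + R
-42*(K + J(b(6))) = -42*(27 + (-2 + 11)) = -42*(27 + 9) = -42*36 = -1512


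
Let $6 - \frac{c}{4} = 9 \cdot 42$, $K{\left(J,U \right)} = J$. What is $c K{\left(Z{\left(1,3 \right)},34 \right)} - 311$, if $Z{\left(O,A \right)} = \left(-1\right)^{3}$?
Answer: $1177$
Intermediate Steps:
$Z{\left(O,A \right)} = -1$
$c = -1488$ ($c = 24 - 4 \cdot 9 \cdot 42 = 24 - 1512 = -1488$)
$c K{\left(Z{\left(1,3 \right)},34 \right)} - 311 = \left(-1488\right) \left(-1\right) - 311 = 1488 - 311 = 1177$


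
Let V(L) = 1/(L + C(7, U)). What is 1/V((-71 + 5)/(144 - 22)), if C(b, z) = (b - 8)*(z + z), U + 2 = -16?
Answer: 2163/61 ≈ 35.459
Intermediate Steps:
U = -18 (U = -2 - 16 = -18)
C(b, z) = 2*z*(-8 + b) (C(b, z) = (-8 + b)*(2*z) = 2*z*(-8 + b))
V(L) = 1/(36 + L) (V(L) = 1/(L + 2*(-18)*(-8 + 7)) = 1/(L + 2*(-18)*(-1)) = 1/(L + 36) = 1/(36 + L))
1/V((-71 + 5)/(144 - 22)) = 1/(1/(36 + (-71 + 5)/(144 - 22))) = 1/(1/(36 - 66/122)) = 1/(1/(36 - 66*1/122)) = 1/(1/(36 - 33/61)) = 1/(1/(2163/61)) = 1/(61/2163) = 2163/61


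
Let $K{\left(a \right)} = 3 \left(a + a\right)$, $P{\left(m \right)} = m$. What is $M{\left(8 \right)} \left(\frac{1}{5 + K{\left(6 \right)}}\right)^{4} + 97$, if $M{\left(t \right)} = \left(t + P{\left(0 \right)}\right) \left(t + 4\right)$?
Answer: $\frac{274098913}{2825761} \approx 97.0$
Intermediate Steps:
$K{\left(a \right)} = 6 a$ ($K{\left(a \right)} = 3 \cdot 2 a = 6 a$)
$M{\left(t \right)} = t \left(4 + t\right)$ ($M{\left(t \right)} = \left(t + 0\right) \left(t + 4\right) = t \left(4 + t\right)$)
$M{\left(8 \right)} \left(\frac{1}{5 + K{\left(6 \right)}}\right)^{4} + 97 = 8 \left(4 + 8\right) \left(\frac{1}{5 + 6 \cdot 6}\right)^{4} + 97 = 8 \cdot 12 \left(\frac{1}{5 + 36}\right)^{4} + 97 = 96 \left(\frac{1}{41}\right)^{4} + 97 = \frac{96}{2825761} + 97 = \frac{274098913}{2825761}$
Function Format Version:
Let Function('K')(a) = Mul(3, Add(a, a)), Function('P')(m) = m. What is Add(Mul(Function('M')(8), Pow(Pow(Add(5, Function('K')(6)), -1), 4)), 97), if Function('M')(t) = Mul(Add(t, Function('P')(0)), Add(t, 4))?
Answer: Rational(274098913, 2825761) ≈ 97.000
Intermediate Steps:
Function('K')(a) = Mul(6, a) (Function('K')(a) = Mul(3, Mul(2, a)) = Mul(6, a))
Function('M')(t) = Mul(t, Add(4, t)) (Function('M')(t) = Mul(Add(t, 0), Add(t, 4)) = Mul(t, Add(4, t)))
Add(Mul(Function('M')(8), Pow(Pow(Add(5, Function('K')(6)), -1), 4)), 97) = Add(Mul(Mul(8, Add(4, 8)), Pow(Pow(Add(5, Mul(6, 6)), -1), 4)), 97) = Add(Mul(Mul(8, 12), Pow(Pow(Add(5, 36), -1), 4)), 97) = Add(Mul(96, Pow(Pow(41, -1), 4)), 97) = Add(Mul(96, Pow(Rational(1, 41), 4)), 97) = Add(Mul(96, Rational(1, 2825761)), 97) = Add(Rational(96, 2825761), 97) = Rational(274098913, 2825761)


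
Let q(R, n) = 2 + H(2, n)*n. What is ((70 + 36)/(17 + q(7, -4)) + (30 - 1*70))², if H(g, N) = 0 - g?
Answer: 948676/729 ≈ 1301.3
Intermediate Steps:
H(g, N) = -g
q(R, n) = 2 - 2*n (q(R, n) = 2 + (-1*2)*n = 2 - 2*n)
((70 + 36)/(17 + q(7, -4)) + (30 - 1*70))² = ((70 + 36)/(17 + (2 - 2*(-4))) + (30 - 1*70))² = (106/(17 + (2 + 8)) + (30 - 70))² = (106/(17 + 10) - 40)² = (106/27 - 40)² = (-974/27)² = 948676/729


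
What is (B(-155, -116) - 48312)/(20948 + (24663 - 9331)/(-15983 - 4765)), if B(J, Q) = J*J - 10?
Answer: -126028539/108653443 ≈ -1.1599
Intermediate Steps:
B(J, Q) = -10 + J**2 (B(J, Q) = J**2 - 10 = -10 + J**2)
(B(-155, -116) - 48312)/(20948 + (24663 - 9331)/(-15983 - 4765)) = ((-10 + (-155)**2) - 48312)/(20948 + (24663 - 9331)/(-15983 - 4765)) = ((-10 + 24025) - 48312)/(20948 + 15332/(-20748)) = (24015 - 48312)/(20948 + 15332*(-1/20748)) = -24297/(20948 - 3833/5187) = -24297/108653443/5187 = -24297*5187/108653443 = -126028539/108653443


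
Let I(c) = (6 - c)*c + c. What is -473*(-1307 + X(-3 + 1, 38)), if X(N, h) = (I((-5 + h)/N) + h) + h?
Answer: 3062675/4 ≈ 7.6567e+5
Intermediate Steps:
I(c) = c + c*(6 - c) (I(c) = c*(6 - c) + c = c + c*(6 - c))
X(N, h) = 2*h + (-5 + h)*(7 - (-5 + h)/N)/N (X(N, h) = (((-5 + h)/N)*(7 - (-5 + h)/N) + h) + h = ((-5 + h)*(7 - (-5 + h)/N)/N + h) + h = (h + (-5 + h)*(7 - (-5 + h)/N)/N) + h = 2*h + (-5 + h)*(7 - (-5 + h)/N)/N)
-473*(-1307 + X(-3 + 1, 38)) = -473*(-1307 + ((-5 + 38)*(5 - 1*38 + 7*(-3 + 1)) + 2*38*(-3 + 1)**2)/(-3 + 1)**2) = -473*(-1307 + (33*(5 - 38 + 7*(-2)) + 2*38*(-2)**2)/(-2)**2) = -473*(-1307 + (33*(5 - 38 - 14) + 2*38*4)/4) = -473*(-1307 + (33*(-47) + 304)/4) = -473*(-1307 + (-1551 + 304)/4) = -473*(-1307 + (1/4)*(-1247)) = -473*(-1307 - 1247/4) = -473*(-6475/4) = 3062675/4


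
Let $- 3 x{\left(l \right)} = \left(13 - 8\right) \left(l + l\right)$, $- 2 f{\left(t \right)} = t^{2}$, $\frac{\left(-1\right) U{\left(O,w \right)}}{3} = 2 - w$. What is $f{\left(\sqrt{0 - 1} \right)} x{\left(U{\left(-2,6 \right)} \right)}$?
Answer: $-20$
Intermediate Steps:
$U{\left(O,w \right)} = -6 + 3 w$ ($U{\left(O,w \right)} = - 3 \left(2 - w\right) = -6 + 3 w$)
$f{\left(t \right)} = - \frac{t^{2}}{2}$
$x{\left(l \right)} = - \frac{10 l}{3}$ ($x{\left(l \right)} = - \frac{\left(13 - 8\right) \left(l + l\right)}{3} = - \frac{5 \cdot 2 l}{3} = - \frac{10 l}{3}$)
$f{\left(\sqrt{0 - 1} \right)} x{\left(U{\left(-2,6 \right)} \right)} = - \frac{\left(\sqrt{0 - 1}\right)^{2}}{2} \left(- \frac{10 \left(-6 + 3 \cdot 6\right)}{3}\right) = - \frac{\left(\sqrt{-1}\right)^{2}}{2} \left(- \frac{10 \left(-6 + 18\right)}{3}\right) = - \frac{i^{2}}{2} \left(\left(- \frac{10}{3}\right) 12\right) = \left(- \frac{1}{2}\right) \left(-1\right) \left(-40\right) = \frac{1}{2} \left(-40\right) = -20$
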